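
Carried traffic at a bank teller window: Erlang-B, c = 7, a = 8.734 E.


B(7,8.734) = 0.347967 (Erlang-B)
Carried load = a(1 − B) = 8.734·(1 − 0.347967) = 8.734·0.652033 = 5.6949 E

Final: 5.6949 Erlangs


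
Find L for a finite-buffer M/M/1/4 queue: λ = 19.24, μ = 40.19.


ρ = 19.24/40.19 = 0.4787
L = ρ[1 − (K+1)ρ^K + Kρ^(K+1)] / [(1−ρ)(1−ρ^(K+1))]
Numerator: 0.4787·(1 − 5·0.052523 + 4·0.025144) = 0.401154
Denominator: (0.5213)·(0.974856) = 0.508167
L = 0.401154/0.508167 = 0.7894

Final: 0.7894


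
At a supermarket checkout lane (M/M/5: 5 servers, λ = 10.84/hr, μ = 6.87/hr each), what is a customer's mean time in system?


a = 1.5779; ρ = 0.3156; P₀ = 0.205981
Lq = P₀·a^c·ρ/(c!(1−ρ)²) = 0.01131
Wq = Lq/λ = 0.01131/10.84 = 0.001043 hr
W = Wq + 1/μ = 0.001043 + 0.14556 = 0.14660 hr

Final: 0.14660 hr


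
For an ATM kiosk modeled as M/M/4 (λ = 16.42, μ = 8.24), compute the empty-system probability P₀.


a = λ/μ = 16.42/8.24 = 1.9927; ρ = a/c = 0.4982
Σ_{k=0}^{3} a^k/k! (terms k=0..3) = 1.00000 + 1.99272 + 1.98546 + 1.31882 = 6.29701
Tail: a^4/(4!(1−ρ)) = 15.76826/(24·0.5018) = 1.30925
P₀ = 1/(6.29701 + 1.30925) = 1/7.60626 = 0.131471

Final: 0.131471


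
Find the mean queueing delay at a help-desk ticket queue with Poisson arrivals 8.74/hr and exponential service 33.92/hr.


ρ = 8.74/33.92 = 0.2577
Wq = ρ/(μ−λ) = 0.2577/(33.92 − 8.74) = 0.2577/25.18 = 0.01023 hr

Final: 0.01023 hr


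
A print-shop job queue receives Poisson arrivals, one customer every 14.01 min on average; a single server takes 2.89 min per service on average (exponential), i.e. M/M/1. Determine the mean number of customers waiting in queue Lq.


λ = 60/14.01 = 4.2827 /hr
μ = 60/2.89 = 20.7612 /hr
ρ = λ/μ = 4.2827/20.7612 = 0.2063
Lq = ρ²/(1−ρ) = 0.04255/0.7937 = 0.05361

Final: 0.05361


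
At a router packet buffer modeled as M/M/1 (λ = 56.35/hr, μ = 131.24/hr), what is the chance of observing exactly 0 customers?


ρ = 56.35/131.24 = 0.4294
P_n = (1−ρ)·ρ^n = (1 − 0.4294)·0.4294^0 = 0.5706·1.000000 = 0.570634

Final: 0.570634


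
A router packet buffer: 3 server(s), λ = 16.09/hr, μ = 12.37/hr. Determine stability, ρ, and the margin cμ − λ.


Total capacity cμ = 3·12.37 = 37.11/hr
ρ = λ/(cμ) = 16.09/37.11 = 0.4336
Stable ⇔ ρ < 1: YES
Spare capacity = cμ − λ = 37.11 − 16.09 = 21.02/hr

Final: ρ = 0.4336; stable; margin = 21.02/hr


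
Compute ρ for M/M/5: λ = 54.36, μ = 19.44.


ρ = λ/(cμ) = 54.36/(5·19.44) = 54.36/97.20 = 0.5593

Final: 0.5593


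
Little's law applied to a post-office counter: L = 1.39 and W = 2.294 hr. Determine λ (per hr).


λ = L/W = 1.39/2.294 = 0.6059 /hr

Final: 0.6059 /hr


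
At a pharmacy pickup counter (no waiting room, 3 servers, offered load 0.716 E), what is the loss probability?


B(c,a) = (a^c/c!) / Σ_{k=0}^{c} a^k/k!
a^3/3! = 0.061177
Σ terms (k=0..3): 1.00000 + 0.71600 + 0.25633 + 0.06118 = 2.033505
B = 0.061177/2.033505 = 0.030084

Final: 0.030084


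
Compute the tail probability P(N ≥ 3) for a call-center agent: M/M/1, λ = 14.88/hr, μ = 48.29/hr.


ρ = 14.88/48.29 = 0.3081
P(N ≥ n) = ρ^n = 0.3081^3 = 0.029257

Final: 0.029257


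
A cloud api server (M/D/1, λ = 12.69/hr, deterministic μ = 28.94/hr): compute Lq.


ρ = 12.69/28.94 = 0.4385
M/D/1: Lq = ρ²/(2(1−ρ)) = 0.1923/(2·0.5615) = 0.17121

Final: 0.17121


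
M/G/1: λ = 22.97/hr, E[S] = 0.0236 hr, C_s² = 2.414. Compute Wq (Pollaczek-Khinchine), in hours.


ρ = λ·E[S] = 22.97·0.0236 = 0.5421
E[S²] = E[S]²(1+C_s²) = 0.0236²·(1+2.414) = 0.001901
Wq = λ·E[S²]/(2(1−ρ)) = 22.97·0.001901/(2·0.4579) = 0.04769 hr

Final: 0.04769 hr


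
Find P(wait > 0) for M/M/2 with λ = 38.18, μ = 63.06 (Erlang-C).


a = λ/μ = 0.6055; ρ = a/2 = 0.3027
P₀ = 0.535240 (from M/M/c formula)
C(c,a) = [a^c/(c!(1−ρ))]·P₀ = [0.36658/(2·0.6973)]·0.535240
= 0.26286·0.535240 = 0.140696

Final: 0.140696


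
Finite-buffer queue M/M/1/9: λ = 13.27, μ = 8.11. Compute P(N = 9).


ρ = λ/μ = 13.27/8.11 = 1.6363
P_K = (1−ρ)ρ^K/(1−ρ^(K+1)) = (-0.6363·84.071853)/(1 − 137.562698)
= -53.490846/-136.562698 = 0.391694

Final: 0.391694


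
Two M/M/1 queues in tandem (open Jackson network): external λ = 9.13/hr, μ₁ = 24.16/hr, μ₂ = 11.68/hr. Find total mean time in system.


Each node sees arrival rate λ = 9.13/hr (tandem ⇒ throughput preserved).
W₁ = 1/(μ₁−λ) = 1/(24.16−9.13) = 0.06653 hr
W₂ = 1/(μ₂−λ) = 1/(11.68−9.13) = 0.39216 hr
W_total = W₁ + W₂ = 0.06653 + 0.39216 = 0.45869 hr

Final: 0.45869 hr


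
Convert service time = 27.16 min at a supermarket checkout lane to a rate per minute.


μ = 1/(service time) in consistent units.
1 minute = 1 min, so μ = 1/27.16 = 0.03682 per minute

Final: 0.03682 /min


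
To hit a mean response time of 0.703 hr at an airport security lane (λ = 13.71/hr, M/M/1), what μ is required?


W = 1/(μ−λ) ⇒ μ − λ = 1/W = 1/0.703 = 1.4225
μ = λ + 1/W = 13.71 + 1.4225 = 15.1325 per hr

Final: 15.1325 /hr


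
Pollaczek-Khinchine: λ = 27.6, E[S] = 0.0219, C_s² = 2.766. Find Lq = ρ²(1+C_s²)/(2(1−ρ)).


ρ = λ·E[S] = 27.6·0.0219 = 0.6044
Lq = ρ²(1+C_s²)/(2(1−ρ)) = 0.3653·(1+2.766)/(2·0.3956)
= 0.3653·3.7660/0.7911 = 1.73918

Final: 1.73918


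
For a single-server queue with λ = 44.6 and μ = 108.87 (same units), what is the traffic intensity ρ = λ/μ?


ρ = λ/μ = 44.6/108.87 = 0.4097

Final: 0.4097


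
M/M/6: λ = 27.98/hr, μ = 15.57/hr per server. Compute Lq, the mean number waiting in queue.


a = λ/μ = 1.7970; ρ = a/6 = 0.2995
P₀ = 0.165661
Lq = P₀·a^c·ρ / (c!·(1−ρ)²) = 0.165661·33.67864·0.2995/(720·0.49069)
= 0.004730

Final: 0.004730


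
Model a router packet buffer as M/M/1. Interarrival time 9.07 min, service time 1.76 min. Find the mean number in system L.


λ = 60/9.07 = 6.6152 /hr
μ = 60/1.76 = 34.0909 /hr
ρ = λ/μ = 6.6152/34.0909 = 0.1940
L = ρ/(1−ρ) = 0.1940/0.8060 = 0.2408

Final: 0.2408


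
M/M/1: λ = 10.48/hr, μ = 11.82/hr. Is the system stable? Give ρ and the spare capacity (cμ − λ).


Total capacity cμ = 1·11.82 = 11.82/hr
ρ = λ/(cμ) = 10.48/11.82 = 0.8866
Stable ⇔ ρ < 1: YES
Spare capacity = cμ − λ = 11.82 − 10.48 = 1.34/hr

Final: ρ = 0.8866; stable; margin = 1.34/hr


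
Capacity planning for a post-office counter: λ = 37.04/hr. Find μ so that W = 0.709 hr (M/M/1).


W = 1/(μ−λ) ⇒ μ − λ = 1/W = 1/0.709 = 1.4104
μ = λ + 1/W = 37.04 + 1.4104 = 38.4504 per hr

Final: 38.4504 /hr


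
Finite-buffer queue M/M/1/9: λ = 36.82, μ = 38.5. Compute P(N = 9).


ρ = λ/μ = 36.82/38.5 = 0.9564
P_K = (1−ρ)ρ^K/(1−ρ^(K+1)) = (0.04364·0.669279)/(1 − 0.640075)
= 0.029205/0.359925 = 0.081142

Final: 0.081142


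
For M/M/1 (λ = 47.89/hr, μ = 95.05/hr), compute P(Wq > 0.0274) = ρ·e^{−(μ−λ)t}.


ρ = 47.89/95.05 = 0.5038
P(Wq > t) = ρ·e^{−(μ−λ)t} = 0.5038·e^{−1.2922}
= 0.5038·0.274670 = 0.138390

Final: 0.138390


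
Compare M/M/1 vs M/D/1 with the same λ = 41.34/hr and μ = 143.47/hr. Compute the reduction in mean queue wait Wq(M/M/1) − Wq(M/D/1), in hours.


ρ = 41.34/143.47 = 0.2881
Wq(M/M/1) = ρ/(μ−λ) = 0.2881/102.13 = 0.002821 hr
Wq(M/D/1) = ρ/(2(μ−λ)) = 0.001411 hr
Savings = 0.002821 − 0.001411 = 0.001411 hr

Final: 0.001411 hr


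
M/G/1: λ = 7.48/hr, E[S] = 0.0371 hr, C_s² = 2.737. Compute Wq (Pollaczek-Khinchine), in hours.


ρ = λ·E[S] = 7.48·0.0371 = 0.2775
E[S²] = E[S]²(1+C_s²) = 0.0371²·(1+2.737) = 0.005144
Wq = λ·E[S²]/(2(1−ρ)) = 7.48·0.005144/(2·0.7225) = 0.02663 hr

Final: 0.02663 hr


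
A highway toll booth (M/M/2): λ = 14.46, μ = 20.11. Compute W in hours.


a = 0.7190; ρ = 0.3595; P₀ = 0.471105
Lq = P₀·a^c·ρ/(c!(1−ρ)²) = 0.10674
Wq = Lq/λ = 0.10674/14.46 = 0.007382 hr
W = Wq + 1/μ = 0.007382 + 0.04973 = 0.05711 hr

Final: 0.05711 hr


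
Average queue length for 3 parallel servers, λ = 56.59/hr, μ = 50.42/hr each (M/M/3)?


a = λ/μ = 1.1224; ρ = a/3 = 0.3741
P₀ = 0.319618
Lq = P₀·a^c·ρ / (c!·(1−ρ)²) = 0.319618·1.41387·0.3741/(6·0.39172)
= 0.07193

Final: 0.07193


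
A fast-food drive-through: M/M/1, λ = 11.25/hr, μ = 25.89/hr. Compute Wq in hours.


ρ = 11.25/25.89 = 0.4345
Wq = ρ/(μ−λ) = 0.4345/(25.89 − 11.25) = 0.4345/14.64 = 0.02968 hr

Final: 0.02968 hr


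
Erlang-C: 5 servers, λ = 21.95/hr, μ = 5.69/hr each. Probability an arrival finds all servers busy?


a = λ/μ = 3.8576; ρ = a/5 = 0.7715
P₀ = 0.016063 (from M/M/c formula)
C(c,a) = [a^c/(c!(1−ρ))]·P₀ = [854.30174/(120·0.2285)]·0.016063
= 31.16011·0.016063 = 0.500534

Final: 0.500534


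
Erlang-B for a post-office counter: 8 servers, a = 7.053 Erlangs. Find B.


B(c,a) = (a^c/c!) / Σ_{k=0}^{c} a^k/k!
a^8/8! = 151.869494
Σ terms (k=0..8): 1.00000 + 7.05300 + 24.87240 + 58.47502 + 103.10608 + 145.44144 + 170.96642 + 172.26088 + 151.86949 = 835.044740
B = 151.869494/835.044740 = 0.181870

Final: 0.181870


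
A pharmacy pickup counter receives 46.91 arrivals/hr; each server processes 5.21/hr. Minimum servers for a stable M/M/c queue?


Stability requires cμ > λ ⇔ c > λ/μ.
λ/μ = 46.91/5.21 = 9.0038
Minimum integer c = ⌊9.0038⌋ + 1 = 10
Check: 10·5.21 = 52.10 > 46.91, while 9·5.21 = 46.89 ≤ 46.91

Final: 10 servers


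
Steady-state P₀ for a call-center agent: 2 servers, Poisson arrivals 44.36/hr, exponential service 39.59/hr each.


a = λ/μ = 44.36/39.59 = 1.1205; ρ = a/c = 0.5602
Σ_{k=0}^{1} a^k/k! (terms k=0..1) = 1.00000 + 1.12048 = 2.12048
Tail: a^2/(2!(1−ρ)) = 1.25549/(2·0.4398) = 1.42748
P₀ = 1/(2.12048 + 1.42748) = 1/3.54796 = 0.281852

Final: 0.281852


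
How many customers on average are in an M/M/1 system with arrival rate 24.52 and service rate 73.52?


ρ = λ/μ = 24.52/73.52 = 0.3335
L = ρ/(1−ρ) = 0.3335/(1 − 0.3335) = 0.3335/0.6665 = 0.5004

Final: 0.5004


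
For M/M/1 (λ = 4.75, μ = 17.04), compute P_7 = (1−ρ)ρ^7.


ρ = 4.75/17.04 = 0.2788
P_n = (1−ρ)·ρ^n = (1 − 0.2788)·0.2788^7 = 0.7212·0.0001308 = 0.00009433

Final: 0.00009433


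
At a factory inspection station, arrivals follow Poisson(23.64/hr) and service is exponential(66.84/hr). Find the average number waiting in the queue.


ρ = 23.64/66.84 = 0.3537
Lq = ρ²/(1−ρ) = 0.1251/0.6463 = 0.1935

Final: 0.1935


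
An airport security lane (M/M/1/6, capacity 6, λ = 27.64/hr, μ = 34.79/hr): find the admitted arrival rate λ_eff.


ρ = 0.7945; P_K = (1−ρ)ρ^6/(1−ρ^7) = 0.064588
λ_eff = λ(1 − P_K) = 27.64·(1 − 0.064588) = 27.64·0.935412 = 25.8548 /hr

Final: 25.8548 /hr


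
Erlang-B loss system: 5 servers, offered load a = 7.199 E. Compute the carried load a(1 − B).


B(5,7.199) = 0.436271 (Erlang-B)
Carried load = a(1 − B) = 7.199·(1 − 0.436271) = 7.199·0.563729 = 4.0583 E

Final: 4.0583 Erlangs


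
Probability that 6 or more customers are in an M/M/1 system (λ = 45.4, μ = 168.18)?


ρ = 45.4/168.18 = 0.2699
P(N ≥ n) = ρ^n = 0.2699^6 = 0.0003870

Final: 0.0003870


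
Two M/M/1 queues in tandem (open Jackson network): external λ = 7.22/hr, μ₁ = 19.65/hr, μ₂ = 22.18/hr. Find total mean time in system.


Each node sees arrival rate λ = 7.22/hr (tandem ⇒ throughput preserved).
W₁ = 1/(μ₁−λ) = 1/(19.65−7.22) = 0.08045 hr
W₂ = 1/(μ₂−λ) = 1/(22.18−7.22) = 0.06684 hr
W_total = W₁ + W₂ = 0.08045 + 0.06684 = 0.14730 hr

Final: 0.14730 hr


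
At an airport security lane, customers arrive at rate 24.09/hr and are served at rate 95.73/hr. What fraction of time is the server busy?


ρ = λ/μ = 24.09/95.73 = 0.2516

Final: 0.2516


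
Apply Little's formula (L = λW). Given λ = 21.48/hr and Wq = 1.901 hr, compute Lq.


Lq = λWq = 21.48·1.901 = 40.8335

Final: 40.8335


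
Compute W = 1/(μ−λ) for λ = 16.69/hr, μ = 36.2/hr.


W = 1/(μ−λ) = 1/(36.2 − 16.69) = 1/19.51 = 0.05126 hr

Final: 0.05126 hr


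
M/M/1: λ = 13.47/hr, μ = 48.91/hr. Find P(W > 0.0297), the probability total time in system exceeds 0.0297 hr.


W ~ Exponential(μ−λ) for M/M/1.
μ − λ = 48.91 − 13.47 = 35.4400
P(W > t) = e^{−(μ−λ)t} = e^{−1.0526} = 0.349040

Final: 0.349040


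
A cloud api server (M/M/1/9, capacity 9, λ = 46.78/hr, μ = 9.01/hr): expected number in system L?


ρ = 46.78/9.01 = 5.1920
L = ρ[1 − (K+1)ρ^K + Kρ^(K+1)] / [(1−ρ)(1−ρ^(K+1))]
Numerator: 5.1920·(1 − 10·2741693.096117 + 9·14234894.898594) = 522820362.555249
Denominator: (-4.1920)·(-14234893.898594) = 59672801.614862
L = 522820362.555249/59672801.614862 = 8.7615

Final: 8.7615


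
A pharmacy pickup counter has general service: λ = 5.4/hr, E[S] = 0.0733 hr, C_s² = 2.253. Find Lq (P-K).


ρ = λ·E[S] = 5.4·0.0733 = 0.3958
Lq = ρ²(1+C_s²)/(2(1−ρ)) = 0.1567·(1+2.253)/(2·0.6042)
= 0.1567·3.2530/1.2084 = 0.42178

Final: 0.42178


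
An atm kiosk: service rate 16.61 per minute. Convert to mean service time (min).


Mean service time = 1/μ = 1/16.61 minute = 0.06020 minute
In minutes: 0.06020 × 1 = 0.06020 min

Final: 0.06020 min


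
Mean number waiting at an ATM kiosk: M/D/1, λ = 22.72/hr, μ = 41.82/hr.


ρ = 22.72/41.82 = 0.5433
M/D/1: Lq = ρ²/(2(1−ρ)) = 0.2952/(2·0.4567) = 0.32312

Final: 0.32312


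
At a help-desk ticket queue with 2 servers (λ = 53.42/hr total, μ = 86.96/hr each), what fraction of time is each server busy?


ρ = λ/(cμ) = 53.42/(2·86.96) = 53.42/173.92 = 0.3072

Final: 0.3072


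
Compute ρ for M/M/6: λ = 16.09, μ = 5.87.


ρ = λ/(cμ) = 16.09/(6·5.87) = 16.09/35.22 = 0.4568

Final: 0.4568


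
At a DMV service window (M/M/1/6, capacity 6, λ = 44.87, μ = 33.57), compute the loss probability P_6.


ρ = λ/μ = 44.87/33.57 = 1.3366
P_K = (1−ρ)ρ^K/(1−ρ^(K+1)) = (-0.3366·5.702015)/(1 − 7.621371)
= -1.919356/-6.621371 = 0.289873

Final: 0.289873


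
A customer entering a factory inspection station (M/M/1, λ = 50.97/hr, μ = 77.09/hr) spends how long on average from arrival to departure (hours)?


W = 1/(μ−λ) = 1/(77.09 − 50.97) = 1/26.12 = 0.03828 hr

Final: 0.03828 hr


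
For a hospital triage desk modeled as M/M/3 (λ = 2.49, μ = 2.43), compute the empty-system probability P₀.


a = λ/μ = 2.49/2.43 = 1.0247; ρ = a/c = 0.3416
Σ_{k=0}^{2} a^k/k! (terms k=0..2) = 1.00000 + 1.02469 + 0.52500 = 2.54969
Tail: a^3/(3!(1−ρ)) = 1.07592/(6·0.6584) = 0.27234
P₀ = 1/(2.54969 + 0.27234) = 1/2.82203 = 0.354355

Final: 0.354355


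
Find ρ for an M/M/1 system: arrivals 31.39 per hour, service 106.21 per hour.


ρ = λ/μ = 31.39/106.21 = 0.2955

Final: 0.2955


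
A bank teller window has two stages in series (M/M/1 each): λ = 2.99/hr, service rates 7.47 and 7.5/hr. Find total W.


Each node sees arrival rate λ = 2.99/hr (tandem ⇒ throughput preserved).
W₁ = 1/(μ₁−λ) = 1/(7.47−2.99) = 0.22321 hr
W₂ = 1/(μ₂−λ) = 1/(7.5−2.99) = 0.22173 hr
W_total = W₁ + W₂ = 0.22321 + 0.22173 = 0.44494 hr

Final: 0.44494 hr


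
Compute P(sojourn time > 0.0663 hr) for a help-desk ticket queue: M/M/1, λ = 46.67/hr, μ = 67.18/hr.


W ~ Exponential(μ−λ) for M/M/1.
μ − λ = 67.18 − 46.67 = 20.5100
P(W > t) = e^{−(μ−λ)t} = e^{−1.3598} = 0.256709

Final: 0.256709


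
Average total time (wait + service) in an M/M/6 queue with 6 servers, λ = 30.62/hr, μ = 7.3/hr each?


a = 4.1945; ρ = 0.6991; P₀ = 0.013307
Lq = P₀·a^c·ρ/(c!(1−ρ)²) = 0.77714
Wq = Lq/λ = 0.77714/30.62 = 0.02538 hr
W = Wq + 1/μ = 0.02538 + 0.13699 = 0.16237 hr

Final: 0.16237 hr


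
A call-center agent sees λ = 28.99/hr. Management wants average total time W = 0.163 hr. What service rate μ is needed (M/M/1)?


W = 1/(μ−λ) ⇒ μ − λ = 1/W = 1/0.163 = 6.1350
μ = λ + 1/W = 28.99 + 6.1350 = 35.1250 per hr

Final: 35.1250 /hr


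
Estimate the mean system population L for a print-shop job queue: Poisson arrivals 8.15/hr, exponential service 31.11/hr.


ρ = λ/μ = 8.15/31.11 = 0.2620
L = ρ/(1−ρ) = 0.2620/(1 − 0.2620) = 0.2620/0.7380 = 0.3550

Final: 0.3550


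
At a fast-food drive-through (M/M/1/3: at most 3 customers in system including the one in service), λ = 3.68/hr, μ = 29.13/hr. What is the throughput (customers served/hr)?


ρ = 0.1263; P_K = (1−ρ)ρ^3/(1−ρ^4) = 0.001762
λ_eff = λ(1 − P_K) = 3.68·(1 − 0.001762) = 3.68·0.998238 = 3.6735 /hr

Final: 3.6735 /hr


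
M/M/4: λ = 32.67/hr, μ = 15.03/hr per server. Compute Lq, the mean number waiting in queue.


a = λ/μ = 2.1737; ρ = a/4 = 0.5434
P₀ = 0.107702
Lq = P₀·a^c·ρ / (c!·(1−ρ)²) = 0.107702·22.32341·0.5434/(24·0.20847)
= 0.26113

Final: 0.26113


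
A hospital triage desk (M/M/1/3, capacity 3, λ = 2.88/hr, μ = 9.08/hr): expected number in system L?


ρ = 2.88/9.08 = 0.3172
L = ρ[1 − (K+1)ρ^K + Kρ^(K+1)] / [(1−ρ)(1−ρ^(K+1))]
Numerator: 0.3172·(1 − 4·0.031909 + 3·0.010121) = 0.286327
Denominator: (0.6828)·(0.989879) = 0.675909
L = 0.286327/0.675909 = 0.4236

Final: 0.4236


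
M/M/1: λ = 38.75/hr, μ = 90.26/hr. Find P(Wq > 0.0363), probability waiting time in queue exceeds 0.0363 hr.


ρ = 38.75/90.26 = 0.4293
P(Wq > t) = ρ·e^{−(μ−λ)t} = 0.4293·e^{−1.8698}
= 0.4293·0.154152 = 0.066180

Final: 0.066180


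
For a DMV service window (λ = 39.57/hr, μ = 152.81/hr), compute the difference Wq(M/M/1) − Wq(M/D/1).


ρ = 39.57/152.81 = 0.2589
Wq(M/M/1) = ρ/(μ−λ) = 0.2589/113.24 = 0.002287 hr
Wq(M/D/1) = ρ/(2(μ−λ)) = 0.001143 hr
Savings = 0.002287 − 0.001143 = 0.001143 hr

Final: 0.001143 hr


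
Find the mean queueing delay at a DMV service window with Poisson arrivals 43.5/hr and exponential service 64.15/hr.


ρ = 43.5/64.15 = 0.6781
Wq = ρ/(μ−λ) = 0.6781/(64.15 − 43.5) = 0.6781/20.65 = 0.03284 hr

Final: 0.03284 hr


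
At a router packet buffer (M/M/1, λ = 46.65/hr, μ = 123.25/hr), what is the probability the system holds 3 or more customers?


ρ = 46.65/123.25 = 0.3785
P(N ≥ n) = ρ^n = 0.3785^3 = 0.054224

Final: 0.054224


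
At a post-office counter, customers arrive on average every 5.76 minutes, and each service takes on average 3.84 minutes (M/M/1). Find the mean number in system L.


λ = 60/5.76 = 10.4167 /hr
μ = 60/3.84 = 15.6250 /hr
ρ = λ/μ = 10.4167/15.6250 = 0.6667
L = ρ/(1−ρ) = 0.6667/0.3333 = 2.0000

Final: 2.0000


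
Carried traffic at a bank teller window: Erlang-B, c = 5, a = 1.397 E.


B(5,1.397) = 0.011002 (Erlang-B)
Carried load = a(1 − B) = 1.397·(1 − 0.011002) = 1.397·0.988998 = 1.3816 E

Final: 1.3816 Erlangs


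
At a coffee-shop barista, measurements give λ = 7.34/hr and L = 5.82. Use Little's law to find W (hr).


W = L/λ = 5.82/7.34 = 0.7929 hr

Final: 0.7929 hr


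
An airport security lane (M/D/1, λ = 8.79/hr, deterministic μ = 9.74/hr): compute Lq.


ρ = 8.79/9.74 = 0.9025
M/D/1: Lq = ρ²/(2(1−ρ)) = 0.8144/(2·0.09754) = 4.17508

Final: 4.17508


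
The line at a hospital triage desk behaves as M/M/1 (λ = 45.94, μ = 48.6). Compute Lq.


ρ = 45.94/48.6 = 0.9453
Lq = ρ²/(1−ρ) = 0.8935/0.05473 = 16.3254

Final: 16.3254


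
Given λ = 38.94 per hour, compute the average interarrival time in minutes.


Mean interarrival time = 1/λ = 1/38.94 hour = 0.02568 hour
In minutes: 0.02568 × 60 = 1.5408 min

Final: 1.5408 min


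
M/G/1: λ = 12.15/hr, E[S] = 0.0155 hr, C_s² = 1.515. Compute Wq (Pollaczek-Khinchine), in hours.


ρ = λ·E[S] = 12.15·0.0155 = 0.1883
E[S²] = E[S]²(1+C_s²) = 0.0155²·(1+1.515) = 0.0006042
Wq = λ·E[S²]/(2(1−ρ)) = 12.15·0.0006042/(2·0.8117) = 0.004522 hr

Final: 0.004522 hr


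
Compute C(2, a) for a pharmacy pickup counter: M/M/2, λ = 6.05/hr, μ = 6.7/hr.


a = λ/μ = 0.9030; ρ = a/2 = 0.4515
P₀ = 0.377892 (from M/M/c formula)
C(c,a) = [a^c/(c!(1−ρ))]·P₀ = [0.81538/(2·0.5485)]·0.377892
= 0.74327·0.377892 = 0.280877

Final: 0.280877


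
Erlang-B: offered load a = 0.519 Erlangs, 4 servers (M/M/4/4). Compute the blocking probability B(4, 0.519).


B(c,a) = (a^c/c!) / Σ_{k=0}^{c} a^k/k!
a^4/4! = 0.003023
Σ terms (k=0..4): 1.00000 + 0.51900 + 0.13468 + 0.02330 + 0.003023 = 1.680003
B = 0.003023/1.680003 = 0.001799

Final: 0.001799


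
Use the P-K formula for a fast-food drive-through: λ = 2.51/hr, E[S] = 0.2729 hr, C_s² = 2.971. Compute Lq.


ρ = λ·E[S] = 2.51·0.2729 = 0.6850
Lq = ρ²(1+C_s²)/(2(1−ρ)) = 0.4692·(1+2.971)/(2·0.3150)
= 0.4692·3.9710/0.6300 = 2.95723

Final: 2.95723


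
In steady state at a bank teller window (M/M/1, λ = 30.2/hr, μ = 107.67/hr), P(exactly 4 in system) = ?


ρ = 30.2/107.67 = 0.2805
P_n = (1−ρ)·ρ^n = (1 − 0.2805)·0.2805^4 = 0.7195·0.006189 = 0.004453

Final: 0.004453


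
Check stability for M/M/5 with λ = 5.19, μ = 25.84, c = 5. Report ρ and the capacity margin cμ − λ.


Total capacity cμ = 5·25.84 = 129.20/hr
ρ = λ/(cμ) = 5.19/129.20 = 0.04017
Stable ⇔ ρ < 1: YES
Spare capacity = cμ − λ = 129.20 − 5.19 = 124.01/hr

Final: ρ = 0.04017; stable; margin = 124.01/hr


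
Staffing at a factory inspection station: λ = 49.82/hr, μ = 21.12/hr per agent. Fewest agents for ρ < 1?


Stability requires cμ > λ ⇔ c > λ/μ.
λ/μ = 49.82/21.12 = 2.3589
Minimum integer c = ⌊2.3589⌋ + 1 = 3
Check: 3·21.12 = 63.36 > 49.82, while 2·21.12 = 42.24 ≤ 49.82

Final: 3 servers


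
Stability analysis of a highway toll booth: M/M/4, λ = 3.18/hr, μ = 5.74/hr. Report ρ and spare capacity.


Total capacity cμ = 4·5.74 = 22.96/hr
ρ = λ/(cμ) = 3.18/22.96 = 0.1385
Stable ⇔ ρ < 1: YES
Spare capacity = cμ − λ = 22.96 − 3.18 = 19.78/hr

Final: ρ = 0.1385; stable; margin = 19.78/hr


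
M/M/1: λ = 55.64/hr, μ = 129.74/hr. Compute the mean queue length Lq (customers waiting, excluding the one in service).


ρ = 55.64/129.74 = 0.4289
Lq = ρ²/(1−ρ) = 0.1839/0.5711 = 0.3220

Final: 0.3220


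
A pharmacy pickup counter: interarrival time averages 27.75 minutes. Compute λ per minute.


λ = 1/(interarrival time) in consistent units.
1 minute = 1 min, so λ = 1/27.75 = 0.03604 per minute

Final: 0.03604 /min


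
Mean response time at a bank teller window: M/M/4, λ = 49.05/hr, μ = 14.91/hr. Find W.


a = 3.2897; ρ = 0.8224; P₀ = 0.023192
Lq = P₀·a^c·ρ/(c!(1−ρ)²) = 2.95227
Wq = Lq/λ = 2.95227/49.05 = 0.06019 hr
W = Wq + 1/μ = 0.06019 + 0.06707 = 0.12726 hr

Final: 0.12726 hr


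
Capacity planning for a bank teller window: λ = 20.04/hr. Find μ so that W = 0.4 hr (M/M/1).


W = 1/(μ−λ) ⇒ μ − λ = 1/W = 1/0.4 = 2.5000
μ = λ + 1/W = 20.04 + 2.5000 = 22.5400 per hr

Final: 22.5400 /hr


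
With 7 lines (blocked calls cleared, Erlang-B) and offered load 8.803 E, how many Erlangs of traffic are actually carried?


B(7,8.803) = 0.351541 (Erlang-B)
Carried load = a(1 − B) = 8.803·(1 − 0.351541) = 8.803·0.648459 = 5.7084 E

Final: 5.7084 Erlangs


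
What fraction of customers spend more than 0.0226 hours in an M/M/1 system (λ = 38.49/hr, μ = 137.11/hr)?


W ~ Exponential(μ−λ) for M/M/1.
μ − λ = 137.11 − 38.49 = 98.6200
P(W > t) = e^{−(μ−λ)t} = e^{−2.2288} = 0.107656

Final: 0.107656


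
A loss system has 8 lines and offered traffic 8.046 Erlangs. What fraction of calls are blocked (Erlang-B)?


B(c,a) = (a^c/c!) / Σ_{k=0}^{c} a^k/k!
a^8/8! = 435.631928
Σ terms (k=0..8): 1.00000 + 8.04600 + 32.36906 + 86.81381 + 174.62599 + 281.00814 + 376.83191 + 433.14137 + 435.63193 = 1829.468199
B = 435.631928/1829.468199 = 0.238119

Final: 0.238119


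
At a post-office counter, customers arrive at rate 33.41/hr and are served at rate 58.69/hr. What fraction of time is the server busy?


ρ = λ/μ = 33.41/58.69 = 0.5693

Final: 0.5693


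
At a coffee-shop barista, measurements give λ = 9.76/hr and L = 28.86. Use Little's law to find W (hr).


W = L/λ = 28.86/9.76 = 2.9570 hr

Final: 2.9570 hr


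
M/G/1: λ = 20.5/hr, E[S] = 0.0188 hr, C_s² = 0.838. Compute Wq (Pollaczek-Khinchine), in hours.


ρ = λ·E[S] = 20.5·0.0188 = 0.3854
E[S²] = E[S]²(1+C_s²) = 0.0188²·(1+0.838) = 0.0006496
Wq = λ·E[S²]/(2(1−ρ)) = 20.5·0.0006496/(2·0.6146) = 0.01083 hr

Final: 0.01083 hr


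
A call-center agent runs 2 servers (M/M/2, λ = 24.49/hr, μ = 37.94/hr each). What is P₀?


a = λ/μ = 24.49/37.94 = 0.6455; ρ = a/c = 0.3227
Σ_{k=0}^{1} a^k/k! (terms k=0..1) = 1.00000 + 0.64549 = 1.64549
Tail: a^2/(2!(1−ρ)) = 0.41666/(2·0.6773) = 0.30761
P₀ = 1/(1.64549 + 0.30761) = 1/1.95310 = 0.512006

Final: 0.512006


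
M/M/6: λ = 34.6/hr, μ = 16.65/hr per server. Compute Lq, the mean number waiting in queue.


a = λ/μ = 2.0781; ρ = a/6 = 0.3463
P₀ = 0.124937
Lq = P₀·a^c·ρ / (c!·(1−ρ)²) = 0.124937·80.53250·0.3463/(720·0.42726)
= 0.01133

Final: 0.01133


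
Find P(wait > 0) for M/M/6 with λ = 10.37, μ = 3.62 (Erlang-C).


a = λ/μ = 2.8646; ρ = a/6 = 0.4774
P₀ = 0.056281 (from M/M/c formula)
C(c,a) = [a^c/(c!(1−ρ))]·P₀ = [552.61302/(720·0.5226)]·0.056281
= 1.46877·0.056281 = 0.082664

Final: 0.082664


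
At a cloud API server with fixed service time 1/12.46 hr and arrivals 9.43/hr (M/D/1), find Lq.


ρ = 9.43/12.46 = 0.7568
M/D/1: Lq = ρ²/(2(1−ρ)) = 0.5728/(2·0.2432) = 1.17769

Final: 1.17769


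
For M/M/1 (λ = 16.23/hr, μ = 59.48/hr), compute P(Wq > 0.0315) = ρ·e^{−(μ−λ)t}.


ρ = 16.23/59.48 = 0.2729
P(Wq > t) = ρ·e^{−(μ−λ)t} = 0.2729·e^{−1.3624}
= 0.2729·0.256052 = 0.069868

Final: 0.069868


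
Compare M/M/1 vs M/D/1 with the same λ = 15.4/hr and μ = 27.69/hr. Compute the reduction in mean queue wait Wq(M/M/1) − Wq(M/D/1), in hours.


ρ = 15.4/27.69 = 0.5562
Wq(M/M/1) = ρ/(μ−λ) = 0.5562/12.29 = 0.04525 hr
Wq(M/D/1) = ρ/(2(μ−λ)) = 0.02263 hr
Savings = 0.04525 − 0.02263 = 0.02263 hr

Final: 0.02263 hr


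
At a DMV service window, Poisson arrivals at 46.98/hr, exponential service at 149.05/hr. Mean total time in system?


W = 1/(μ−λ) = 1/(149.05 − 46.98) = 1/102.07 = 0.009797 hr

Final: 0.009797 hr


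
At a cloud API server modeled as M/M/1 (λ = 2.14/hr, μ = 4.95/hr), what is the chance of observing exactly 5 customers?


ρ = 2.14/4.95 = 0.4323
P_n = (1−ρ)·ρ^n = (1 − 0.4323)·0.4323^5 = 0.5677·0.015102 = 0.008573

Final: 0.008573


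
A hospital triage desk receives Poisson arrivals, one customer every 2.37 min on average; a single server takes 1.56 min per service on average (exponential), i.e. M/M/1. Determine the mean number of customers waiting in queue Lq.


λ = 60/2.37 = 25.3165 /hr
μ = 60/1.56 = 38.4615 /hr
ρ = λ/μ = 25.3165/38.4615 = 0.6582
Lq = ρ²/(1−ρ) = 0.4333/0.3418 = 1.2677

Final: 1.2677


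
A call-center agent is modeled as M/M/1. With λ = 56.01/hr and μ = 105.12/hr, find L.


ρ = λ/μ = 56.01/105.12 = 0.5328
L = ρ/(1−ρ) = 0.5328/(1 − 0.5328) = 0.5328/0.4672 = 1.1405

Final: 1.1405


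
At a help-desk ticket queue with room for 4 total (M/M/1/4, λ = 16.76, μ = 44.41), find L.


ρ = 16.76/44.41 = 0.3774
L = ρ[1 − (K+1)ρ^K + Kρ^(K+1)] / [(1−ρ)(1−ρ^(K+1))]
Numerator: 0.3774·(1 − 5·0.020285 + 4·0.007655) = 0.350672
Denominator: (0.6226)·(0.992345) = 0.617841
L = 0.350672/0.617841 = 0.5676

Final: 0.5676


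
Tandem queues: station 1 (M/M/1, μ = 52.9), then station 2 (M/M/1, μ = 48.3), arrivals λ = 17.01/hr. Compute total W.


Each node sees arrival rate λ = 17.01/hr (tandem ⇒ throughput preserved).
W₁ = 1/(μ₁−λ) = 1/(52.9−17.01) = 0.02786 hr
W₂ = 1/(μ₂−λ) = 1/(48.3−17.01) = 0.03196 hr
W_total = W₁ + W₂ = 0.02786 + 0.03196 = 0.05982 hr

Final: 0.05982 hr


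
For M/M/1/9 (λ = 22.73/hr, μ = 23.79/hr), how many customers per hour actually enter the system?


ρ = 0.9554; P_K = (1−ρ)ρ^9/(1−ρ^10) = 0.080762
λ_eff = λ(1 − P_K) = 22.73·(1 − 0.080762) = 22.73·0.919238 = 20.8943 /hr

Final: 20.8943 /hr


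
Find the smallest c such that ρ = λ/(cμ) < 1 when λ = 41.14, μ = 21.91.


Stability requires cμ > λ ⇔ c > λ/μ.
λ/μ = 41.14/21.91 = 1.8777
Minimum integer c = ⌊1.8777⌋ + 1 = 2
Check: 2·21.91 = 43.82 > 41.14, while 1·21.91 = 21.91 ≤ 41.14

Final: 2 servers


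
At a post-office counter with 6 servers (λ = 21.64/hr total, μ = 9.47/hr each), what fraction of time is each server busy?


ρ = λ/(cμ) = 21.64/(6·9.47) = 21.64/56.82 = 0.3809

Final: 0.3809


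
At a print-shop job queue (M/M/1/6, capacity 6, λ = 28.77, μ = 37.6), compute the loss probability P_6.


ρ = λ/μ = 28.77/37.6 = 0.7652
P_K = (1−ρ)ρ^K/(1−ρ^(K+1)) = (0.2348·0.200684)/(1 − 0.153555)
= 0.047129/0.846445 = 0.055678

Final: 0.055678


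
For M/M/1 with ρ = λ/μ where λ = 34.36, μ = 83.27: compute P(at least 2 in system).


ρ = 34.36/83.27 = 0.4126
P(N ≥ n) = ρ^n = 0.4126^2 = 0.170266

Final: 0.170266


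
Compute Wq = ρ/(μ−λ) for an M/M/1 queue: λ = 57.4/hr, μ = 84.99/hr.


ρ = 57.4/84.99 = 0.6754
Wq = ρ/(μ−λ) = 0.6754/(84.99 − 57.4) = 0.6754/27.59 = 0.02448 hr

Final: 0.02448 hr


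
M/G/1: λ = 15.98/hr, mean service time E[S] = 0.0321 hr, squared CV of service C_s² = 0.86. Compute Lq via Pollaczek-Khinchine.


ρ = λ·E[S] = 15.98·0.0321 = 0.5130
Lq = ρ²(1+C_s²)/(2(1−ρ)) = 0.2631·(1+0.86)/(2·0.4870)
= 0.2631·1.8600/0.9741 = 0.50244

Final: 0.50244


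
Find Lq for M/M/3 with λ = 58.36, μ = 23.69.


a = λ/μ = 2.4635; ρ = a/3 = 0.8212
P₀ = 0.048946
Lq = P₀·a^c·ρ / (c!·(1−ρ)²) = 0.048946·14.95033·0.8212/(6·0.03198)
= 3.13131

Final: 3.13131


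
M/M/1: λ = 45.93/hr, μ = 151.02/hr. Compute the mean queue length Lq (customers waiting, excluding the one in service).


ρ = 45.93/151.02 = 0.3041
Lq = ρ²/(1−ρ) = 0.09250/0.6959 = 0.1329

Final: 0.1329


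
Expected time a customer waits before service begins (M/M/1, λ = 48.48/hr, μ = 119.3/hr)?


ρ = 48.48/119.3 = 0.4064
Wq = ρ/(μ−λ) = 0.4064/(119.3 − 48.48) = 0.4064/70.82 = 0.005738 hr

Final: 0.005738 hr


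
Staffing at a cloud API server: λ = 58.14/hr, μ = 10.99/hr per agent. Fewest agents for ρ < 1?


Stability requires cμ > λ ⇔ c > λ/μ.
λ/μ = 58.14/10.99 = 5.2903
Minimum integer c = ⌊5.2903⌋ + 1 = 6
Check: 6·10.99 = 65.94 > 58.14, while 5·10.99 = 54.95 ≤ 58.14

Final: 6 servers


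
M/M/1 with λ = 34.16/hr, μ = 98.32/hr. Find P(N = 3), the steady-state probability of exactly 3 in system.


ρ = 34.16/98.32 = 0.3474
P_n = (1−ρ)·ρ^n = (1 − 0.3474)·0.3474^3 = 0.6526·0.041940 = 0.027368

Final: 0.027368


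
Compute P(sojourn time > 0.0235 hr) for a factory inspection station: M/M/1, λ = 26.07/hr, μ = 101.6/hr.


W ~ Exponential(μ−λ) for M/M/1.
μ − λ = 101.6 − 26.07 = 75.5300
P(W > t) = e^{−(μ−λ)t} = e^{−1.7750} = 0.169491

Final: 0.169491


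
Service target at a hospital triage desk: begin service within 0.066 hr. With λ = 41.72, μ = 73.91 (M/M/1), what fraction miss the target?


ρ = 41.72/73.91 = 0.5645
P(Wq > t) = ρ·e^{−(μ−λ)t} = 0.5645·e^{−2.1245}
= 0.5645·0.119488 = 0.067447

Final: 0.067447


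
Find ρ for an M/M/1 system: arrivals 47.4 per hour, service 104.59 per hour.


ρ = λ/μ = 47.4/104.59 = 0.4532

Final: 0.4532


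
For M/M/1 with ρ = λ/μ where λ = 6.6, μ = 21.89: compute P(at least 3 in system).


ρ = 6.6/21.89 = 0.3015
P(N ≥ n) = ρ^n = 0.3015^3 = 0.027409

Final: 0.027409


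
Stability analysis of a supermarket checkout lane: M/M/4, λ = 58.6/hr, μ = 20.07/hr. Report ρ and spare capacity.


Total capacity cμ = 4·20.07 = 80.28/hr
ρ = λ/(cμ) = 58.6/80.28 = 0.7299
Stable ⇔ ρ < 1: YES
Spare capacity = cμ − λ = 80.28 − 58.6 = 21.68/hr

Final: ρ = 0.7299; stable; margin = 21.68/hr


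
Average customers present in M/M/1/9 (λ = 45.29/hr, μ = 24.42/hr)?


ρ = 45.29/24.42 = 1.8546
L = ρ[1 − (K+1)ρ^K + Kρ^(K+1)] / [(1−ρ)(1−ρ^(K+1))]
Numerator: 1.8546·(1 − 10·259.603145 + 9·481.467094) = 3223.662075
Denominator: (-0.8546)·(-480.467094) = 410.620322
L = 3223.662075/410.620322 = 7.8507

Final: 7.8507


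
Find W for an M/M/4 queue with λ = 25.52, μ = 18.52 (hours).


a = 1.3780; ρ = 0.3445; P₀ = 0.250462
Lq = P₀·a^c·ρ/(c!(1−ρ)²) = 0.03017
Wq = Lq/λ = 0.03017/25.52 = 0.001182 hr
W = Wq + 1/μ = 0.001182 + 0.05400 = 0.05518 hr

Final: 0.05518 hr


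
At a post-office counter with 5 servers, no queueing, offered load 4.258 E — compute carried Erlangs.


B(5,4.258) = 0.221958 (Erlang-B)
Carried load = a(1 − B) = 4.258·(1 − 0.221958) = 4.258·0.778042 = 3.3129 E

Final: 3.3129 Erlangs


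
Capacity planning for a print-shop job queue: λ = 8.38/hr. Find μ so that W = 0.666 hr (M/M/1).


W = 1/(μ−λ) ⇒ μ − λ = 1/W = 1/0.666 = 1.5015
μ = λ + 1/W = 8.38 + 1.5015 = 9.8815 per hr

Final: 9.8815 /hr


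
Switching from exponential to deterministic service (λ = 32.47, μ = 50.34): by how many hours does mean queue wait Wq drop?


ρ = 32.47/50.34 = 0.6450
Wq(M/M/1) = ρ/(μ−λ) = 0.6450/17.87 = 0.03609 hr
Wq(M/D/1) = ρ/(2(μ−λ)) = 0.01805 hr
Savings = 0.03609 − 0.01805 = 0.01805 hr

Final: 0.01805 hr


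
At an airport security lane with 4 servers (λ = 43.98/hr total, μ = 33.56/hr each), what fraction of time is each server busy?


ρ = λ/(cμ) = 43.98/(4·33.56) = 43.98/134.24 = 0.3276

Final: 0.3276


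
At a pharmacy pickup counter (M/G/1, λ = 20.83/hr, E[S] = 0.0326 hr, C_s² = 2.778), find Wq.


ρ = λ·E[S] = 20.83·0.0326 = 0.6791
E[S²] = E[S]²(1+C_s²) = 0.0326²·(1+2.778) = 0.004015
Wq = λ·E[S²]/(2(1−ρ)) = 20.83·0.004015/(2·0.3209) = 0.13030 hr

Final: 0.13030 hr


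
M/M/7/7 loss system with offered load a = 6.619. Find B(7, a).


B(c,a) = (a^c/c!) / Σ_{k=0}^{c} a^k/k!
a^7/7! = 110.437389
Σ terms (k=0..7): 1.00000 + 6.61900 + 21.90558 + 48.33101 + 79.97574 + 105.87189 + 116.79434 + 110.43739 = 490.934952
B = 110.437389/490.934952 = 0.224953

Final: 0.224953


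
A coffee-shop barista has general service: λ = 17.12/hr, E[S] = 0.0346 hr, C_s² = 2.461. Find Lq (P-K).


ρ = λ·E[S] = 17.12·0.0346 = 0.5924
Lq = ρ²(1+C_s²)/(2(1−ρ)) = 0.3509·(1+2.461)/(2·0.4076)
= 0.3509·3.4610/0.8153 = 1.48952

Final: 1.48952


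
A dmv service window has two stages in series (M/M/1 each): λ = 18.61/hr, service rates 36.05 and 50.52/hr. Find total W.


Each node sees arrival rate λ = 18.61/hr (tandem ⇒ throughput preserved).
W₁ = 1/(μ₁−λ) = 1/(36.05−18.61) = 0.05734 hr
W₂ = 1/(μ₂−λ) = 1/(50.52−18.61) = 0.03134 hr
W_total = W₁ + W₂ = 0.05734 + 0.03134 = 0.08868 hr

Final: 0.08868 hr


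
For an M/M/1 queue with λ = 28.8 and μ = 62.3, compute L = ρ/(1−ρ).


ρ = λ/μ = 28.8/62.3 = 0.4623
L = ρ/(1−ρ) = 0.4623/(1 − 0.4623) = 0.4623/0.5377 = 0.8597

Final: 0.8597


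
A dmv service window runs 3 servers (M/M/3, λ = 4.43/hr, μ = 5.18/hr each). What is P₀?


a = λ/μ = 4.43/5.18 = 0.8552; ρ = a/c = 0.2851
Σ_{k=0}^{2} a^k/k! (terms k=0..2) = 1.00000 + 0.85521 + 0.36569 = 2.22091
Tail: a^3/(3!(1−ρ)) = 0.62549/(6·0.7149) = 0.14582
P₀ = 1/(2.22091 + 0.14582) = 1/2.36672 = 0.422525

Final: 0.422525


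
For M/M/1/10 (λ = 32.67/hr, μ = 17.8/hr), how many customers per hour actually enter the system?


ρ = 1.8354; P_K = (1−ρ)ρ^10/(1−ρ^11) = 0.455730
λ_eff = λ(1 − P_K) = 32.67·(1 − 0.455730) = 32.67·0.544270 = 17.7813 /hr

Final: 17.7813 /hr


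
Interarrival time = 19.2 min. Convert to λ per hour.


λ = 1/(interarrival time) in consistent units.
1 hour = 60 min, so λ = 60/19.2 = 3.1250 per hour

Final: 3.1250 /hr


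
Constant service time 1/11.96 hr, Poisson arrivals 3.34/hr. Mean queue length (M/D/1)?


ρ = 3.34/11.96 = 0.2793
M/D/1: Lq = ρ²/(2(1−ρ)) = 0.07799/(2·0.7207) = 0.05410

Final: 0.05410


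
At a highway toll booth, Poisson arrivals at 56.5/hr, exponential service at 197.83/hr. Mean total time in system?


W = 1/(μ−λ) = 1/(197.83 − 56.5) = 1/141.33 = 0.007076 hr

Final: 0.007076 hr


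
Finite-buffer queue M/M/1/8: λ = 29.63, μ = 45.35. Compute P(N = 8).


ρ = λ/μ = 29.63/45.35 = 0.6534
P_K = (1−ρ)ρ^K/(1−ρ^(K+1)) = (0.3466·0.033207)/(1 − 0.021696)
= 0.011511/0.978304 = 0.011766

Final: 0.011766


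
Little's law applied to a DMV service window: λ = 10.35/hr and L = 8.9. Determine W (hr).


W = L/λ = 8.9/10.35 = 0.8599 hr

Final: 0.8599 hr


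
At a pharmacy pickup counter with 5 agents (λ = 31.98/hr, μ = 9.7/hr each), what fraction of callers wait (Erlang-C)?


a = λ/μ = 3.2969; ρ = a/5 = 0.6594
P₀ = 0.033160 (from M/M/c formula)
C(c,a) = [a^c/(c!(1−ρ))]·P₀ = [389.52347/(120·0.3406)]·0.033160
= 9.52981·0.033160 = 0.316006

Final: 0.316006


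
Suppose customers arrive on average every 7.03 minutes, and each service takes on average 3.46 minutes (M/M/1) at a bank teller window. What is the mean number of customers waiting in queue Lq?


λ = 60/7.03 = 8.5349 /hr
μ = 60/3.46 = 17.3410 /hr
ρ = λ/μ = 8.5349/17.3410 = 0.4922
Lq = ρ²/(1−ρ) = 0.2422/0.5078 = 0.4770

Final: 0.4770


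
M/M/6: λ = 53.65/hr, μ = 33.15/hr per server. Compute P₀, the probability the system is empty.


a = λ/μ = 53.65/33.15 = 1.6184; ρ = a/c = 0.2697
Σ_{k=0}^{5} a^k/k! (terms k=0..5) = 1.00000 + 1.61840 + 1.30961 + 0.70649 + 0.28585 + 0.09252 = 5.01287
Tail: a^6/(6!(1−ρ)) = 17.96872/(720·0.7303) = 0.03417
P₀ = 1/(5.01287 + 0.03417) = 1/5.04705 = 0.198136

Final: 0.198136


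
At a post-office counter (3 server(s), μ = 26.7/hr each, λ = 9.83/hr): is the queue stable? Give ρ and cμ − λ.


Total capacity cμ = 3·26.7 = 80.10/hr
ρ = λ/(cμ) = 9.83/80.10 = 0.1227
Stable ⇔ ρ < 1: YES
Spare capacity = cμ − λ = 80.10 − 9.83 = 70.27/hr

Final: ρ = 0.1227; stable; margin = 70.27/hr


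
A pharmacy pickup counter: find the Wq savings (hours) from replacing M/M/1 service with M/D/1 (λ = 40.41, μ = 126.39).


ρ = 40.41/126.39 = 0.3197
Wq(M/M/1) = ρ/(μ−λ) = 0.3197/85.98 = 0.003719 hr
Wq(M/D/1) = ρ/(2(μ−λ)) = 0.001859 hr
Savings = 0.003719 − 0.001859 = 0.001859 hr

Final: 0.001859 hr


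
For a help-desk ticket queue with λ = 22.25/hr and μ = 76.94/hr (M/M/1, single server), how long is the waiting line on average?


ρ = 22.25/76.94 = 0.2892
Lq = ρ²/(1−ρ) = 0.08363/0.7108 = 0.1177

Final: 0.1177


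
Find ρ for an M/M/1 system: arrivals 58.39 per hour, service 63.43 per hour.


ρ = λ/μ = 58.39/63.43 = 0.9205

Final: 0.9205


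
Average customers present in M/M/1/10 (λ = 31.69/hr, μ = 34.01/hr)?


ρ = 31.69/34.01 = 0.9318
L = ρ[1 − (K+1)ρ^K + Kρ^(K+1)] / [(1−ρ)(1−ρ^(K+1))]
Numerator: 0.9318·(1 − 11·0.493351 + 10·0.459697) = 0.158504
Denominator: (0.06822)·(0.540303) = 0.036857
L = 0.158504/0.036857 = 4.3005

Final: 4.3005


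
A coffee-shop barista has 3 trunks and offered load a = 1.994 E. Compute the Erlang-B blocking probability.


B(c,a) = (a^c/c!) / Σ_{k=0}^{c} a^k/k!
a^3/3! = 1.321369
Σ terms (k=0..3): 1.00000 + 1.99400 + 1.98802 + 1.32137 = 6.303387
B = 1.321369/6.303387 = 0.209628

Final: 0.209628


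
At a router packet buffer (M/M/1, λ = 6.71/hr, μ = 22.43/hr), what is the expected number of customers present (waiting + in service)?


ρ = λ/μ = 6.71/22.43 = 0.2992
L = ρ/(1−ρ) = 0.2992/(1 − 0.2992) = 0.2992/0.7008 = 0.4268

Final: 0.4268
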